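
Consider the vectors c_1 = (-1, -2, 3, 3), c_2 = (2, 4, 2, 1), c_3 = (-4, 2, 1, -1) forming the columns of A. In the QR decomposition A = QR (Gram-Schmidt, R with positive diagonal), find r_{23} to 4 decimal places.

r_{23} = 0.2002

c_1 = (-1, -2, 3, 3); ‖c_1‖ = 4.7958, so e_1 = (-0.2085, -0.4170, 0.6255, 0.6255).
e_1·c_2 = (-0.2085)·2 + (-0.4170)·4 + 0.6255·2 + 0.6255·1 = -0.2085.
u_2 = c_2 + 0.2085·e_1 = (1.9565, 3.9130, 2.1304, 1.1304).
‖u_2‖ = 4.9957, so e_2 = (0.3916, 0.7833, 0.4265, 0.2263).
r_{23} = e_2·c_3 = 0.2002.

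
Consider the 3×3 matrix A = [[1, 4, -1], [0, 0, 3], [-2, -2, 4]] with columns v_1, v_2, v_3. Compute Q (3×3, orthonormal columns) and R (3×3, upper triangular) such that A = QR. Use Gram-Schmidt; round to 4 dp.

Q = [[0.4472, 0.8944, 0.0000], [0.0000, 0.0000, 1.0000], [-0.8944, 0.4472, 0.0000]], R = [[2.2361, 3.5777, -4.0249], [0.0000, 2.6833, 0.8944], [0.0000, 0.0000, 3.0000]]

v_1 = (1, 0, -2); ‖v_1‖ = 2.2361, so e_1 = (0.4472, 0.0000, -0.8944).
e_1·v_2 = 0.4472·4 + 0.0000·0 + (-0.8944)·(-2) = 3.5777.
u_2 = v_2 − 3.5777·e_1 = (2.4000, 0.0000, 1.2000).
‖u_2‖ = 2.6833, so e_2 = (0.8944, 0.0000, 0.4472).
e_1·v_3 = 0.4472·(-1) + 0.0000·3 + (-0.8944)·4 = -4.0249; e_2·v_3 = 0.8944·(-1) + 0.0000·3 + 0.4472·4 = 0.8944.
u_3 = v_3 + 4.0249·e_1 − 0.8944·e_2 = (0.0000, 3.0000, 0.0000).
‖u_3‖ = 3.0000, so e_3 = (0.0000, 1.0000, 0.0000).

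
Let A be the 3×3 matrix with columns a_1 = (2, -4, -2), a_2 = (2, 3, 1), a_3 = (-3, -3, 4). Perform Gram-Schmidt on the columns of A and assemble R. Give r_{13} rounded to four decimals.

a_1 = (2, -4, -2); ‖a_1‖ = 4.8990, so q_1 = (0.4082, -0.8165, -0.4082).
r_{13} = q_1·a_3 = -0.4082.

r_{13} = -0.4082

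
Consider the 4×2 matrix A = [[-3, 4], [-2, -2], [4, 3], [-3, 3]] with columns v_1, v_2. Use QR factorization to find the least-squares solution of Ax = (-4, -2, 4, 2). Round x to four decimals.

x = (0.7174, 0.2523)

v_1 = (-3, -2, 4, -3); ‖v_1‖ = 6.1644, so e_1 = (-0.4867, -0.3244, 0.6489, -0.4867).
e_1·v_2 = (-0.4867)·4 + (-0.3244)·(-2) + 0.6489·3 + (-0.4867)·3 = -0.8111.
u_2 = v_2 + 0.8111·e_1 = (3.6053, -2.2632, 3.5263, 2.6053).
‖u_2‖ = 6.1108, so e_2 = (0.5900, -0.3704, 0.5771, 0.4263).
Qᵀb = (4.2178, 1.5417).
Back-substitute: x_2 = 1.5417/6.1108 = 0.2523.
x_1 = (4.2178 + 0.8111·0.2523)/6.1644 = 0.7174.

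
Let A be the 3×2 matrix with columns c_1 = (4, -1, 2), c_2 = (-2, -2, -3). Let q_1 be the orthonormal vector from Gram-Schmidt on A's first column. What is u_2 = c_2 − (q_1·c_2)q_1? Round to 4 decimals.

c_1 = (4, -1, 2); ‖c_1‖ = 4.5826, so q_1 = (0.8729, -0.2182, 0.4364).
q_1·c_2 = 0.8729·(-2) + (-0.2182)·(-2) + 0.4364·(-3) = -2.6186.
u_2 = c_2 + 2.6186·q_1 = (0.2857, -2.5714, -1.8571).

u_2 = (0.2857, -2.5714, -1.8571)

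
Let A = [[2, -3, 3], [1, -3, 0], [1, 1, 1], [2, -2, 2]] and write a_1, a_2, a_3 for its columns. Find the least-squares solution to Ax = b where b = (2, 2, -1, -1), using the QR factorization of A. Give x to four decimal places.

x = (-1.2685, -0.9195, 0.4228)

a_1 = (2, 1, 1, 2); ‖a_1‖ = 3.1623, so e_1 = (0.6325, 0.3162, 0.3162, 0.6325).
e_1·a_2 = 0.6325·(-3) + 0.3162·(-3) + 0.3162·1 + 0.6325·(-2) = -3.7947.
u_2 = a_2 + 3.7947·e_1 = (-0.6000, -1.8000, 2.2000, 0.4000).
‖u_2‖ = 2.9326, so e_2 = (-0.2046, -0.6138, 0.7502, 0.1364).
e_1·a_3 = 0.6325·3 + 0.3162·0 + 0.3162·1 + 0.6325·2 = 3.4785; e_2·a_3 = (-0.2046)·3 + (-0.6138)·0 + 0.7502·1 + 0.1364·2 = 0.4092.
u_3 = a_3 − 3.4785·e_1 − 0.4092·e_2 = (0.8837, -0.8488, -0.4070, -0.2558).
‖u_3‖ = 1.3163, so e_3 = (0.6714, -0.6449, -0.3092, -0.1943).
Qᵀb = (0.9487, -2.5234, 0.5565).
Back-substitute: x_3 = 0.5565/1.3163 = 0.4228.
x_2 = (-2.5234 − 0.4092·0.4228)/2.9326 = -0.9195.
x_1 = (0.9487 + 3.7947·(-0.9195) − 3.4785·0.4228)/3.1623 = -1.2685.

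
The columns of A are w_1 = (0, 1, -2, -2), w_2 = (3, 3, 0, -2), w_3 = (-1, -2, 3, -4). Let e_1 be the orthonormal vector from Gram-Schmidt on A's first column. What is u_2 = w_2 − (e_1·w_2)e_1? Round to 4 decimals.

u_2 = (3.0000, 2.2222, 1.5556, -0.4444)

e_1 = w_1/‖w_1‖ = (0, 1, -2, -2)/3.0000 = (0.0000, 0.3333, -0.6667, -0.6667).
r_{12} = e_1·w_2 = 2.3333.
u_2 = w_2 − 2.3333·e_1 = (3.0000, 2.2222, 1.5556, -0.4444).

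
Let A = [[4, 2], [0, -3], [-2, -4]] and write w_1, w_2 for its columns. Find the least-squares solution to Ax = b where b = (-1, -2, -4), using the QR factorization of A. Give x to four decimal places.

q_1 = w_1/‖w_1‖ = (4, 0, -2)/4.4721 = (0.8944, 0.0000, -0.4472).
r_{12} = q_1·w_2 = 3.5777.
u_2 = w_2 − 3.5777·q_1 = (-1.2000, -3.0000, -2.4000).
‖u_2‖ = 4.0249, so q_2 = (-0.2981, -0.7454, -0.5963).
Qᵀb = (0.8944, 4.1740).
Back-substitute: x_2 = 4.1740/4.0249 = 1.0370.
x_1 = (0.8944 − 3.5777·1.0370)/4.4721 = -0.6296.

x = (-0.6296, 1.0370)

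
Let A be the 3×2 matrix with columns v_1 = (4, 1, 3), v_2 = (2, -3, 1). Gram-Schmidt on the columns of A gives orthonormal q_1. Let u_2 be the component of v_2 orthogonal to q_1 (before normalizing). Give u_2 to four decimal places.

q_1 = v_1/‖v_1‖ = (4, 1, 3)/5.0990 = (0.7845, 0.1961, 0.5883).
r_{12} = q_1·v_2 = 1.5689.
u_2 = v_2 − 1.5689·q_1 = (0.7692, -3.3077, 0.0769).

u_2 = (0.7692, -3.3077, 0.0769)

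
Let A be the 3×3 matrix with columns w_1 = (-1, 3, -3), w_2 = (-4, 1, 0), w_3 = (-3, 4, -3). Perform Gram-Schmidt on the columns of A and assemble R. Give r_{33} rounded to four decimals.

r_{33} = 0.3625

w_1 = (-1, 3, -3); ‖w_1‖ = 4.3589, so e_1 = (-0.2294, 0.6882, -0.6882).
e_1·w_2 = (-0.2294)·(-4) + 0.6882·1 + (-0.6882)·0 = 1.6059.
u_2 = w_2 − 1.6059·e_1 = (-3.6316, -0.1053, 1.1053).
‖u_2‖ = 3.7975, so e_2 = (-0.9563, -0.0277, 0.2910).
e_1·w_3 = (-0.2294)·(-3) + 0.6882·4 + (-0.6882)·(-3) = 5.5060; e_2·w_3 = (-0.9563)·(-3) + (-0.0277)·4 + 0.2910·(-3) = 1.8849.
u_3 = w_3 − 5.5060·e_1 − 1.8849·e_2 = (0.0657, 0.2628, 0.2409).
r_{33} = ‖u_3‖ = 0.3625.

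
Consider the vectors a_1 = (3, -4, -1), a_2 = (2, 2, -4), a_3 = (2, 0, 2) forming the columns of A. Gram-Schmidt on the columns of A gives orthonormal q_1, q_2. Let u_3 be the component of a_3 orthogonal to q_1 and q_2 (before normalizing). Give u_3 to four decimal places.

a_1 = (3, -4, -1); ‖a_1‖ = 5.0990, so q_1 = (0.5883, -0.7845, -0.1961).
q_1·a_2 = 0.5883·2 + (-0.7845)·2 + (-0.1961)·(-4) = 0.3922.
u_2 = a_2 − 0.3922·q_1 = (1.7692, 2.3077, -3.9231).
‖u_2‖ = 4.8833, so q_2 = (0.3623, 0.4726, -0.8034).
q_1·a_3 = 0.5883·2 + (-0.7845)·0 + (-0.1961)·2 = 0.7845; q_2·a_3 = 0.3623·2 + 0.4726·0 + (-0.8034)·2 = -0.8821.
u_3 = a_3 − 0.7845·q_1 + 0.8821·q_2 = (1.8581, 1.0323, 1.4452).

u_3 = (1.8581, 1.0323, 1.4452)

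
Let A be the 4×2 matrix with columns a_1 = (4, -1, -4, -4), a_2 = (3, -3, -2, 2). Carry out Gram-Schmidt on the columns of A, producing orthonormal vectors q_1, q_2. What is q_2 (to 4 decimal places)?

a_1 = (4, -1, -4, -4); ‖a_1‖ = 7.0000, so q_1 = (0.5714, -0.1429, -0.5714, -0.5714).
q_1·a_2 = 0.5714·3 + (-0.1429)·(-3) + (-0.5714)·(-2) + (-0.5714)·2 = 2.1429.
u_2 = a_2 − 2.1429·q_1 = (1.7755, -2.6939, -0.7755, 3.2245).
‖u_2‖ = 4.6269, so q_2 = (0.3837, -0.5822, -0.1676, 0.6969).

q_2 = (0.3837, -0.5822, -0.1676, 0.6969)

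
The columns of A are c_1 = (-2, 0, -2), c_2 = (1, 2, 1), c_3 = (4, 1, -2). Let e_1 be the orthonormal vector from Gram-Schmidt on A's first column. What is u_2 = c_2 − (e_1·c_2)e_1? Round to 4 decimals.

c_1 = (-2, 0, -2); ‖c_1‖ = 2.8284, so e_1 = (-0.7071, 0.0000, -0.7071).
e_1·c_2 = (-0.7071)·1 + 0.0000·2 + (-0.7071)·1 = -1.4142.
u_2 = c_2 + 1.4142·e_1 = (0.0000, 2.0000, 0.0000).

u_2 = (0.0000, 2.0000, 0.0000)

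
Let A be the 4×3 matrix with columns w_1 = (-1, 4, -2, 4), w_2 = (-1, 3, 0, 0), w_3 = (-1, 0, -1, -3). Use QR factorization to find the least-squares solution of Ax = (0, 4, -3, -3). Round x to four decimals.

w_1 = (-1, 4, -2, 4); ‖w_1‖ = 6.0828, so q_1 = (-0.1644, 0.6576, -0.3288, 0.6576).
q_1·w_2 = (-0.1644)·(-1) + 0.6576·3 + (-0.3288)·0 + 0.6576·0 = 2.1372.
u_2 = w_2 − 2.1372·q_1 = (-0.6486, 1.5946, 0.7027, -1.4054).
‖u_2‖ = 2.3308, so q_2 = (-0.2783, 0.6842, 0.3015, -0.6030).
q_1·w_3 = (-0.1644)·(-1) + 0.6576·0 + (-0.3288)·(-1) + 0.6576·(-3) = -1.4796; q_2·w_3 = (-0.2783)·(-1) + 0.6842·0 + 0.3015·(-1) + (-0.6030)·(-3) = 1.7858.
u_3 = w_3 + 1.4796·q_1 − 1.7858·q_2 = (-0.7463, -0.2488, -2.0249, -0.9502).
‖u_3‖ = 2.3711, so q_3 = (-0.3147, -0.1049, -0.8540, -0.4008).
Qᵀb = (1.6440, 3.6411, 3.3447).
Back-substitute: x_3 = 3.3447/2.3711 = 1.4106.
x_2 = (3.6411 − 1.7858·1.4106)/2.3308 = 0.4814.
x_1 = (1.6440 − 2.1372·0.4814 + 1.4796·1.4106)/6.0828 = 0.4442.

x = (0.4442, 0.4814, 1.4106)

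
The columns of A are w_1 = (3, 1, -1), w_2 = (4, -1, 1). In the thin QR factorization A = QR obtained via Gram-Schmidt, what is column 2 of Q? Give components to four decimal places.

q_2 = (0.4264, -0.6396, 0.6396)

w_1 = (3, 1, -1); ‖w_1‖ = 3.3166, so q_1 = (0.9045, 0.3015, -0.3015).
q_1·w_2 = 0.9045·4 + 0.3015·(-1) + (-0.3015)·1 = 3.0151.
u_2 = w_2 − 3.0151·q_1 = (1.2727, -1.9091, 1.9091).
‖u_2‖ = 2.9848, so q_2 = (0.4264, -0.6396, 0.6396).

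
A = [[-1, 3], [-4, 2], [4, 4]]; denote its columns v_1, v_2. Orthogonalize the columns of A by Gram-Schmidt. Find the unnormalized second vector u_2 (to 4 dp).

u_2 = (3.1515, 2.6061, 3.3939)

q_1 = v_1/‖v_1‖ = (-1, -4, 4)/5.7446 = (-0.1741, -0.6963, 0.6963).
r_{12} = q_1·v_2 = 0.8704.
u_2 = v_2 − 0.8704·q_1 = (3.1515, 2.6061, 3.3939).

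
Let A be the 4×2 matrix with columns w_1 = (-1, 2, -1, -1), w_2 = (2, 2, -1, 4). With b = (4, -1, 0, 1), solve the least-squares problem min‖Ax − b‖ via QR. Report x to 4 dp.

w_1 = (-1, 2, -1, -1); ‖w_1‖ = 2.6458, so q_1 = (-0.3780, 0.7559, -0.3780, -0.3780).
q_1·w_2 = (-0.3780)·2 + 0.7559·2 + (-0.3780)·(-1) + (-0.3780)·4 = -0.3780.
u_2 = w_2 + 0.3780·q_1 = (1.8571, 2.2857, -1.1429, 3.8571).
‖u_2‖ = 4.9857, so q_2 = (0.3725, 0.4585, -0.2292, 0.7736).
Qᵀb = (-2.6458, 1.8052).
Back-substitute: x_2 = 1.8052/4.9857 = 0.3621.
x_1 = (-2.6458 + 0.3780·0.3621)/2.6458 = -0.9483.

x = (-0.9483, 0.3621)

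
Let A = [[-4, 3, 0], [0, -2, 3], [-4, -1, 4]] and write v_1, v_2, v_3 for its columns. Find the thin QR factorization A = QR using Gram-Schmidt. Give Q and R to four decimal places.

Q = [[-0.7071, 0.5774, 0.4082], [0.0000, -0.5774, 0.8165], [-0.7071, -0.5774, -0.4082]], R = [[5.6569, -1.4142, -2.8284], [0.0000, 3.4641, -4.0415], [0.0000, 0.0000, 0.8165]]

v_1 = (-4, 0, -4); ‖v_1‖ = 5.6569, so q_1 = (-0.7071, 0.0000, -0.7071).
q_1·v_2 = (-0.7071)·3 + 0.0000·(-2) + (-0.7071)·(-1) = -1.4142.
u_2 = v_2 + 1.4142·q_1 = (2.0000, -2.0000, -2.0000).
‖u_2‖ = 3.4641, so q_2 = (0.5774, -0.5774, -0.5774).
q_1·v_3 = (-0.7071)·0 + 0.0000·3 + (-0.7071)·4 = -2.8284; q_2·v_3 = 0.5774·0 + (-0.5774)·3 + (-0.5774)·4 = -4.0415.
u_3 = v_3 + 2.8284·q_1 + 4.0415·q_2 = (0.3333, 0.6667, -0.3333).
‖u_3‖ = 0.8165, so q_3 = (0.4082, 0.8165, -0.4082).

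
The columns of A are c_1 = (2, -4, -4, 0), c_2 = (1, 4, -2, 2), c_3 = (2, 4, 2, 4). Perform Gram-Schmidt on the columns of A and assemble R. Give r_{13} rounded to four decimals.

r_{13} = -3.3333

c_1 = (2, -4, -4, 0); ‖c_1‖ = 6.0000, so q_1 = (0.3333, -0.6667, -0.6667, 0.0000).
r_{13} = q_1·c_3 = -3.3333.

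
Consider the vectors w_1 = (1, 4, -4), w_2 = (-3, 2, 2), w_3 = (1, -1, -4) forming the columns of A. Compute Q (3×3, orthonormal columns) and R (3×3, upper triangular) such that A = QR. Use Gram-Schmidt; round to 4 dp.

Q = [[0.1741, -0.7113, -0.6810], [0.6963, 0.5779, -0.4256], [-0.6963, 0.4001, -0.5959]], R = [[5.7446, -0.5222, 2.2630], [0.0000, 4.0899, -2.8896], [0.0000, 0.0000, 2.1281]]

w_1 = (1, 4, -4); ‖w_1‖ = 5.7446, so q_1 = (0.1741, 0.6963, -0.6963).
q_1·w_2 = 0.1741·(-3) + 0.6963·2 + (-0.6963)·2 = -0.5222.
u_2 = w_2 + 0.5222·q_1 = (-2.9091, 2.3636, 1.6364).
‖u_2‖ = 4.0899, so q_2 = (-0.7113, 0.5779, 0.4001).
q_1·w_3 = 0.1741·1 + 0.6963·(-1) + (-0.6963)·(-4) = 2.2630; q_2·w_3 = (-0.7113)·1 + 0.5779·(-1) + 0.4001·(-4) = -2.8896.
u_3 = w_3 − 2.2630·q_1 + 2.8896·q_2 = (-1.4493, -0.9058, -1.2681).
‖u_3‖ = 2.1281, so q_3 = (-0.6810, -0.4256, -0.5959).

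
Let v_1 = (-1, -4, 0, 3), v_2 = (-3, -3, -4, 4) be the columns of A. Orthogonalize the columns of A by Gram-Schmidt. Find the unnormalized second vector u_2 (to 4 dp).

v_1 = (-1, -4, 0, 3); ‖v_1‖ = 5.0990, so q_1 = (-0.1961, -0.7845, 0.0000, 0.5883).
q_1·v_2 = (-0.1961)·(-3) + (-0.7845)·(-3) + 0.0000·(-4) + 0.5883·4 = 5.2951.
u_2 = v_2 − 5.2951·q_1 = (-1.9615, 1.1538, -4.0000, 0.8846).

u_2 = (-1.9615, 1.1538, -4.0000, 0.8846)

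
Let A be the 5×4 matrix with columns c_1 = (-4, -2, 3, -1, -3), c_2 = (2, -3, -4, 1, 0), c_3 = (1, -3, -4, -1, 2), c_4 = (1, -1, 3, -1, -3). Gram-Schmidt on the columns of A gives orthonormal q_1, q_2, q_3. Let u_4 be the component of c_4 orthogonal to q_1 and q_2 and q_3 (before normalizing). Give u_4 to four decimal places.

c_1 = (-4, -2, 3, -1, -3); ‖c_1‖ = 6.2450, so q_1 = (-0.6405, -0.3203, 0.4804, -0.1601, -0.4804).
q_1·c_2 = (-0.6405)·2 + (-0.3203)·(-3) + 0.4804·(-4) + (-0.1601)·1 + (-0.4804)·0 = -2.4019.
u_2 = c_2 + 2.4019·q_1 = (0.4615, -3.7692, -2.8462, 0.6154, -1.1538).
‖u_2‖ = 4.9225, so q_2 = (0.0938, -0.7657, -0.5782, 0.1250, -0.2344).
q_1·c_3 = (-0.6405)·1 + (-0.3203)·(-3) + 0.4804·(-4) + (-0.1601)·(-1) + (-0.4804)·2 = -2.4019; q_2·c_3 = 0.0938·1 + (-0.7657)·(-3) + (-0.5782)·(-4) + 0.1250·(-1) + (-0.2344)·2 = 4.1099.
u_3 = c_3 + 2.4019·q_1 − 4.1099·q_2 = (-0.9238, -0.6222, -0.4698, -1.8984, 1.8095).
‖u_3‖ = 2.8879, so q_3 = (-0.3199, -0.2155, -0.1627, -0.6574, 0.6266).
q_1·c_4 = (-0.6405)·1 + (-0.3203)·(-1) + 0.4804·3 + (-0.1601)·(-1) + (-0.4804)·(-3) = 2.7222; q_2·c_4 = 0.0938·1 + (-0.7657)·(-1) + (-0.5782)·3 + 0.1250·(-1) + (-0.2344)·(-3) = -0.2969; q_3·c_4 = (-0.3199)·1 + (-0.2155)·(-1) + (-0.1627)·3 + (-0.6574)·(-1) + 0.6266·(-3) = -1.8149.
u_4 = c_4 − 2.7222·q_1 + 0.2969·q_2 + 1.8149·q_3 = (2.1908, -0.7466, 1.2254, -1.7201, -0.6247).

u_4 = (2.1908, -0.7466, 1.2254, -1.7201, -0.6247)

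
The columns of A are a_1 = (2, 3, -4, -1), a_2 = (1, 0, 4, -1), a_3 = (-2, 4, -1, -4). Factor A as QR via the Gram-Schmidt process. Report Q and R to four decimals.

Q = [[0.3651, 0.5308, -0.7404], [0.5477, 0.3697, 0.3655], [-0.7303, 0.6446, 0.0445], [-0.1826, -0.4076, -0.5624]], R = [[5.4772, -2.3735, 2.9212], [0.0000, 3.5166, 1.4029], [0.0000, 0.0000, 5.1477]]

a_1 = (2, 3, -4, -1); ‖a_1‖ = 5.4772, so q_1 = (0.3651, 0.5477, -0.7303, -0.1826).
q_1·a_2 = 0.3651·1 + 0.5477·0 + (-0.7303)·4 + (-0.1826)·(-1) = -2.3735.
u_2 = a_2 + 2.3735·q_1 = (1.8667, 1.3000, 2.2667, -1.4333).
‖u_2‖ = 3.5166, so q_2 = (0.5308, 0.3697, 0.6446, -0.4076).
q_1·a_3 = 0.3651·(-2) + 0.5477·4 + (-0.7303)·(-1) + (-0.1826)·(-4) = 2.9212; q_2·a_3 = 0.5308·(-2) + 0.3697·4 + 0.6446·(-1) + (-0.4076)·(-4) = 1.4029.
u_3 = a_3 − 2.9212·q_1 − 1.4029·q_2 = (-3.8113, 1.8814, 0.2291, -2.8949).
‖u_3‖ = 5.1477, so q_3 = (-0.7404, 0.3655, 0.0445, -0.5624).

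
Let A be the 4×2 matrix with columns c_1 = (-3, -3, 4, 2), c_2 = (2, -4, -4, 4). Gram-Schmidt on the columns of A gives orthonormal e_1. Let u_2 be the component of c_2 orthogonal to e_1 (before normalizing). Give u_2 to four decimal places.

e_1 = c_1/‖c_1‖ = (-3, -3, 4, 2)/6.1644 = (-0.4867, -0.4867, 0.6489, 0.3244).
r_{12} = e_1·c_2 = -0.3244.
u_2 = c_2 + 0.3244·e_1 = (1.8421, -4.1579, -3.7895, 4.1053).

u_2 = (1.8421, -4.1579, -3.7895, 4.1053)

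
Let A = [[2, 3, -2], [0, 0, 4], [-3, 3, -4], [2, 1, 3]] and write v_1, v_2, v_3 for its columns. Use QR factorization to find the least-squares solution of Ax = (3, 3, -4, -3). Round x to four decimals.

v_1 = (2, 0, -3, 2); ‖v_1‖ = 4.1231, so q_1 = (0.4851, 0.0000, -0.7276, 0.4851).
q_1·v_2 = 0.4851·3 + 0.0000·0 + (-0.7276)·3 + 0.4851·1 = -0.2425.
u_2 = v_2 + 0.2425·q_1 = (3.1176, 0.0000, 2.8235, 1.1176).
‖u_2‖ = 4.3521, so q_2 = (0.7163, 0.0000, 0.6488, 0.2568).
q_1·v_3 = 0.4851·(-2) + 0.0000·4 + (-0.7276)·(-4) + 0.4851·3 = 3.3955; q_2·v_3 = 0.7163·(-2) + 0.0000·4 + 0.6488·(-4) + 0.2568·3 = -3.2574.
u_3 = v_3 − 3.3955·q_1 + 3.2574·q_2 = (-1.3137, 4.0000, 0.5839, 2.1894).
‖u_3‖ = 4.7812, so q_3 = (-0.2748, 0.8366, 0.1221, 0.4579).
Qᵀb = (2.9104, -1.2164, -0.1767).
Back-substitute: x_3 = -0.1767/4.7812 = -0.0370.
x_2 = (-1.2164 + 3.2574·(-0.0370))/4.3521 = -0.3072.
x_1 = (2.9104 + 0.2425·(-0.3072) − 3.3955·(-0.0370))/4.1231 = 0.7182.

x = (0.7182, -0.3072, -0.0370)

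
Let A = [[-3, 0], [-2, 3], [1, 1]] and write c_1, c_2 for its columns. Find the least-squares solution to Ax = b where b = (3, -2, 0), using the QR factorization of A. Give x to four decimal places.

x = (-0.6957, -0.9478)

c_1 = (-3, -2, 1); ‖c_1‖ = 3.7417, so q_1 = (-0.8018, -0.5345, 0.2673).
q_1·c_2 = (-0.8018)·0 + (-0.5345)·3 + 0.2673·1 = -1.3363.
u_2 = c_2 + 1.3363·q_1 = (-1.0714, 2.2857, 1.3571).
‖u_2‖ = 2.8661, so q_2 = (-0.3738, 0.7975, 0.4735).
Qᵀb = (-1.3363, -2.7165).
Back-substitute: x_2 = -2.7165/2.8661 = -0.9478.
x_1 = (-1.3363 + 1.3363·(-0.9478))/3.7417 = -0.6957.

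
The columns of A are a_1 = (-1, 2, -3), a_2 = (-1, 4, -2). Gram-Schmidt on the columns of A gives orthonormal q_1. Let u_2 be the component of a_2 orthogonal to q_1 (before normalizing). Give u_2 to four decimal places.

u_2 = (0.0714, 1.8571, 1.2143)

a_1 = (-1, 2, -3); ‖a_1‖ = 3.7417, so q_1 = (-0.2673, 0.5345, -0.8018).
q_1·a_2 = (-0.2673)·(-1) + 0.5345·4 + (-0.8018)·(-2) = 4.0089.
u_2 = a_2 − 4.0089·q_1 = (0.0714, 1.8571, 1.2143).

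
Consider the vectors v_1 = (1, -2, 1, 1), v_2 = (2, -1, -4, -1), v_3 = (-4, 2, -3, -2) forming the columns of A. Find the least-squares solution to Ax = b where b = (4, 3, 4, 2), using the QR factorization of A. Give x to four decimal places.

x = (-3.2086, -0.3719, -2.0068)

v_1 = (1, -2, 1, 1); ‖v_1‖ = 2.6458, so e_1 = (0.3780, -0.7559, 0.3780, 0.3780).
e_1·v_2 = 0.3780·2 + (-0.7559)·(-1) + 0.3780·(-4) + 0.3780·(-1) = -0.3780.
u_2 = v_2 + 0.3780·e_1 = (2.1429, -1.2857, -3.8571, -0.8571).
‖u_2‖ = 4.6752, so e_2 = (0.4583, -0.2750, -0.8250, -0.1833).
e_1·v_3 = 0.3780·(-4) + (-0.7559)·2 + 0.3780·(-3) + 0.3780·(-2) = -4.9135; e_2·v_3 = 0.4583·(-4) + (-0.2750)·2 + (-0.8250)·(-3) + (-0.1833)·(-2) = 0.4583.
u_3 = v_3 + 4.9135·e_1 − 0.4583·e_2 = (-2.3529, -1.5882, -0.7647, -0.0588).
‖u_3‖ = 2.9406, so e_3 = (-0.8002, -0.5401, -0.2601, -0.0200).
Qᵀb = (1.5119, -2.6584, -5.9012).
Back-substitute: x_3 = -5.9012/2.9406 = -2.0068.
x_2 = (-2.6584 − 0.4583·(-2.0068))/4.6752 = -0.3719.
x_1 = (1.5119 + 0.3780·(-0.3719) + 4.9135·(-2.0068))/2.6458 = -3.2086.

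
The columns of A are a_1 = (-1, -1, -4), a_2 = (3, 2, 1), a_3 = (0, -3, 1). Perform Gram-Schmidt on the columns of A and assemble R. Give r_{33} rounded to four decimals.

a_1 = (-1, -1, -4); ‖a_1‖ = 4.2426, so e_1 = (-0.2357, -0.2357, -0.9428).
e_1·a_2 = (-0.2357)·3 + (-0.2357)·2 + (-0.9428)·1 = -2.1213.
u_2 = a_2 + 2.1213·e_1 = (2.5000, 1.5000, -1.0000).
‖u_2‖ = 3.0822, so e_2 = (0.8111, 0.4867, -0.3244).
e_1·a_3 = (-0.2357)·0 + (-0.2357)·(-3) + (-0.9428)·1 = -0.2357; e_2·a_3 = 0.8111·0 + 0.4867·(-3) + (-0.3244)·1 = -1.7844.
u_3 = a_3 + 0.2357·e_1 + 1.7844·e_2 = (1.3918, -2.1871, 0.1988).
r_{33} = ‖u_3‖ = 2.6000.

r_{33} = 2.6000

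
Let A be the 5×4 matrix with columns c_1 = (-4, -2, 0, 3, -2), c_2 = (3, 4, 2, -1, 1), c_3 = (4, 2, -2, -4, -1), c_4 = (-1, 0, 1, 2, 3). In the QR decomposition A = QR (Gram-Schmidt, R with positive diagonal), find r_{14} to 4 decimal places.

r_{14} = 0.6963

c_1 = (-4, -2, 0, 3, -2); ‖c_1‖ = 5.7446, so q_1 = (-0.6963, -0.3482, 0.0000, 0.5222, -0.3482).
r_{14} = q_1·c_4 = 0.6963.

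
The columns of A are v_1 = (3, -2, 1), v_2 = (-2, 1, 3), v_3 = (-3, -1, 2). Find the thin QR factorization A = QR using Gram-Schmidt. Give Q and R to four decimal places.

e_1 = v_1/‖v_1‖ = (3, -2, 1)/3.7417 = (0.8018, -0.5345, 0.2673).
r_{12} = e_1·v_2 = -1.3363.
u_2 = v_2 + 1.3363·e_1 = (-0.9286, 0.2857, 3.3571).
‖u_2‖ = 3.4949, so e_2 = (-0.2657, 0.0818, 0.9606).
r_{13} = e_1·v_3 = -1.3363; r_{23} = e_2·v_3 = 2.6365.
u_3 = v_3 + 1.3363·e_1 − 2.6365·e_2 = (-1.2281, -1.9298, -0.1754).
‖u_3‖ = 2.2942, so e_3 = (-0.5353, -0.8412, -0.0765).

Q = [[0.8018, -0.2657, -0.5353], [-0.5345, 0.0818, -0.8412], [0.2673, 0.9606, -0.0765]], R = [[3.7417, -1.3363, -1.3363], [0.0000, 3.4949, 2.6365], [0.0000, 0.0000, 2.2942]]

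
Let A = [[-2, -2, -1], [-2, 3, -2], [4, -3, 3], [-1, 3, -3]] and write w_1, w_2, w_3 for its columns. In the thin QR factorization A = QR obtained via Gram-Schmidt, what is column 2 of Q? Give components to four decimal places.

e_1 = w_1/‖w_1‖ = (-2, -2, 4, -1)/5.0000 = (-0.4000, -0.4000, 0.8000, -0.2000).
r_{12} = e_1·w_2 = -3.4000.
u_2 = w_2 + 3.4000·e_1 = (-3.3600, 1.6400, -0.2800, 2.3200).
‖u_2‖ = 4.4091, so e_2 = (-0.7621, 0.3720, -0.0635, 0.5262).

e_2 = (-0.7621, 0.3720, -0.0635, 0.5262)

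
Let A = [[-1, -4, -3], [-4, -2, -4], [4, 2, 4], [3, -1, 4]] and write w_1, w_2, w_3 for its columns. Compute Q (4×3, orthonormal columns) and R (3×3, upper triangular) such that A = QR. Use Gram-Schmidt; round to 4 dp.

w_1 = (-1, -4, 4, 3); ‖w_1‖ = 6.4807, so q_1 = (-0.1543, -0.6172, 0.6172, 0.4629).
q_1·w_2 = (-0.1543)·(-4) + (-0.6172)·(-2) + 0.6172·2 + 0.4629·(-1) = 2.6232.
u_2 = w_2 − 2.6232·q_1 = (-3.5952, -0.3810, 0.3810, -2.2143).
‖u_2‖ = 4.2566, so q_2 = (-0.8446, -0.0895, 0.0895, -0.5202).
q_1·w_3 = (-0.1543)·(-3) + (-0.6172)·(-4) + 0.6172·4 + 0.4629·4 = 7.2523; q_2·w_3 = (-0.8446)·(-3) + (-0.0895)·(-4) + 0.0895·4 + (-0.5202)·4 = 1.1690.
u_3 = w_3 − 7.2523·q_1 − 1.1690·q_2 = (-0.8936, 0.5808, -0.5808, 1.2510).
‖u_3‖ = 1.7430, so q_3 = (-0.5127, 0.3332, -0.3332, 0.7177).

Q = [[-0.1543, -0.8446, -0.5127], [-0.6172, -0.0895, 0.3332], [0.6172, 0.0895, -0.3332], [0.4629, -0.5202, 0.7177]], R = [[6.4807, 2.6232, 7.2523], [0.0000, 4.2566, 1.1690], [0.0000, 0.0000, 1.7430]]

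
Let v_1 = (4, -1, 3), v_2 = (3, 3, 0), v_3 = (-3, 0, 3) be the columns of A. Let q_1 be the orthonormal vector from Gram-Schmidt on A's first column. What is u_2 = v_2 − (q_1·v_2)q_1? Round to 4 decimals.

u_2 = (1.6154, 3.3462, -1.0385)

q_1 = v_1/‖v_1‖ = (4, -1, 3)/5.0990 = (0.7845, -0.1961, 0.5883).
r_{12} = q_1·v_2 = 1.7650.
u_2 = v_2 − 1.7650·q_1 = (1.6154, 3.3462, -1.0385).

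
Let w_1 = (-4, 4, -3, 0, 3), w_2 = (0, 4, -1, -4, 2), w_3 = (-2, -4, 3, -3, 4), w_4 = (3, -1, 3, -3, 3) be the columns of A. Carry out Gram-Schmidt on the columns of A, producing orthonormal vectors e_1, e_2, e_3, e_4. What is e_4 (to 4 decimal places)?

e_4 = (0.5346, 0.1817, 0.1864, 0.4636, 0.6569)

w_1 = (-4, 4, -3, 0, 3); ‖w_1‖ = 7.0711, so e_1 = (-0.5657, 0.5657, -0.4243, 0.0000, 0.4243).
e_1·w_2 = (-0.5657)·0 + 0.5657·4 + (-0.4243)·(-1) + 0.0000·(-4) + 0.4243·2 = 3.5355.
u_2 = w_2 − 3.5355·e_1 = (2.0000, 2.0000, 0.5000, -4.0000, 0.5000).
‖u_2‖ = 4.9497, so e_2 = (0.4041, 0.4041, 0.1010, -0.8081, 0.1010).
e_1·w_3 = (-0.5657)·(-2) + 0.5657·(-4) + (-0.4243)·3 + 0.0000·(-3) + 0.4243·4 = -0.7071; e_2·w_3 = 0.4041·(-2) + 0.4041·(-4) + 0.1010·3 + (-0.8081)·(-3) + 0.1010·4 = 0.7071.
u_3 = w_3 + 0.7071·e_1 − 0.7071·e_2 = (-2.6857, -3.8857, 2.6286, -2.4286, 4.2286).
‖u_3‖ = 7.2801, so e_3 = (-0.3689, -0.5337, 0.3611, -0.3336, 0.5808).
e_1·w_4 = (-0.5657)·3 + 0.5657·(-1) + (-0.4243)·3 + 0.0000·(-3) + 0.4243·3 = -2.2627; e_2·w_4 = 0.4041·3 + 0.4041·(-1) + 0.1010·3 + (-0.8081)·(-3) + 0.1010·3 = 3.8386; e_3·w_4 = (-0.3689)·3 + (-0.5337)·(-1) + 0.3611·3 + (-0.3336)·(-3) + 0.5808·3 = 3.2535.
u_4 = w_4 + 2.2627·e_1 − 3.8386·e_2 − 3.2535·e_3 = (1.3692, 0.4655, 0.4775, 1.1874, 1.6825).
‖u_4‖ = 2.5613, so e_4 = (0.5346, 0.1817, 0.1864, 0.4636, 0.6569).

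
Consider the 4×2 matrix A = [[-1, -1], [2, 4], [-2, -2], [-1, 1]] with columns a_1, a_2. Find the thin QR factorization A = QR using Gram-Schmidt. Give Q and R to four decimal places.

Q = [[-0.3162, 0.0725], [0.6325, 0.5804], [-0.6325, 0.1451], [-0.3162, 0.7980]], R = [[3.1623, 3.7947], [0.0000, 2.7568]]

q_1 = a_1/‖a_1‖ = (-1, 2, -2, -1)/3.1623 = (-0.3162, 0.6325, -0.6325, -0.3162).
r_{12} = q_1·a_2 = 3.7947.
u_2 = a_2 − 3.7947·q_1 = (0.2000, 1.6000, 0.4000, 2.2000).
‖u_2‖ = 2.7568, so q_2 = (0.0725, 0.5804, 0.1451, 0.7980).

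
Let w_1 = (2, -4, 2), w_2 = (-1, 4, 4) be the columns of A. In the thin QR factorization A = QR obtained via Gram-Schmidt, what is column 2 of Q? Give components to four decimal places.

w_1 = (2, -4, 2); ‖w_1‖ = 4.8990, so e_1 = (0.4082, -0.8165, 0.4082).
e_1·w_2 = 0.4082·(-1) + (-0.8165)·4 + 0.4082·4 = -2.0412.
u_2 = w_2 + 2.0412·e_1 = (-0.1667, 2.3333, 4.8333).
‖u_2‖ = 5.3697, so e_2 = (-0.0310, 0.4345, 0.9001).

e_2 = (-0.0310, 0.4345, 0.9001)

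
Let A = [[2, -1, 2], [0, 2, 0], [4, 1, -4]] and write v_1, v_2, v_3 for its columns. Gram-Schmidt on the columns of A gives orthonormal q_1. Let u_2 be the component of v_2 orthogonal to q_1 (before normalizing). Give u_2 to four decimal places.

q_1 = v_1/‖v_1‖ = (2, 0, 4)/4.4721 = (0.4472, 0.0000, 0.8944).
r_{12} = q_1·v_2 = 0.4472.
u_2 = v_2 − 0.4472·q_1 = (-1.2000, 2.0000, 0.6000).

u_2 = (-1.2000, 2.0000, 0.6000)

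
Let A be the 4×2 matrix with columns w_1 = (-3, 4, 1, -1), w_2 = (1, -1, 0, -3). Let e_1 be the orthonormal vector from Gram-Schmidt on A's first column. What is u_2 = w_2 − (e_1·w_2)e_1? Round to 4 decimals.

u_2 = (0.5556, -0.4074, 0.1481, -3.1481)

w_1 = (-3, 4, 1, -1); ‖w_1‖ = 5.1962, so e_1 = (-0.5774, 0.7698, 0.1925, -0.1925).
e_1·w_2 = (-0.5774)·1 + 0.7698·(-1) + 0.1925·0 + (-0.1925)·(-3) = -0.7698.
u_2 = w_2 + 0.7698·e_1 = (0.5556, -0.4074, 0.1481, -3.1481).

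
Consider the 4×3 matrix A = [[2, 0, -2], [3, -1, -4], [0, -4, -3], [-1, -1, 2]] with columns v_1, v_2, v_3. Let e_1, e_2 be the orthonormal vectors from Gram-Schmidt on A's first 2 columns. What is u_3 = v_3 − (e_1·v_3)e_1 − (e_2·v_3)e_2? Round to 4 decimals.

u_3 = (0.3871, 0.2258, -0.4194, 1.4516)

e_1 = v_1/‖v_1‖ = (2, 3, 0, -1)/3.7417 = (0.5345, 0.8018, 0.0000, -0.2673).
r_{12} = e_1·v_2 = -0.5345.
u_2 = v_2 + 0.5345·e_1 = (0.2857, -0.5714, -4.0000, -1.1429).
‖u_2‖ = 4.2088, so e_2 = (0.0679, -0.1358, -0.9504, -0.2715).
r_{13} = e_1·v_3 = -4.8107; r_{23} = e_2·v_3 = 2.7154.
u_3 = v_3 + 4.8107·e_1 − 2.7154·e_2 = (0.3871, 0.2258, -0.4194, 1.4516).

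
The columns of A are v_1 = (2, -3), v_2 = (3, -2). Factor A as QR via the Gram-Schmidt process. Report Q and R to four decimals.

Q = [[0.5547, 0.8321], [-0.8321, 0.5547]], R = [[3.6056, 3.3282], [0.0000, 1.3868]]

v_1 = (2, -3); ‖v_1‖ = 3.6056, so e_1 = (0.5547, -0.8321).
e_1·v_2 = 0.5547·3 + (-0.8321)·(-2) = 3.3282.
u_2 = v_2 − 3.3282·e_1 = (1.1538, 0.7692).
‖u_2‖ = 1.3868, so e_2 = (0.8321, 0.5547).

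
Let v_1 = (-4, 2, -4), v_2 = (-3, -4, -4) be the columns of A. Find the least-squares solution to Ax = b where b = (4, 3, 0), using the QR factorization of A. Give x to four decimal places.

v_1 = (-4, 2, -4); ‖v_1‖ = 6.0000, so q_1 = (-0.6667, 0.3333, -0.6667).
q_1·v_2 = (-0.6667)·(-3) + 0.3333·(-4) + (-0.6667)·(-4) = 3.3333.
u_2 = v_2 − 3.3333·q_1 = (-0.7778, -5.1111, -1.7778).
‖u_2‖ = 5.4671, so q_2 = (-0.1423, -0.9349, -0.3252).
Qᵀb = (-1.6667, -3.3737).
Back-substitute: x_2 = -3.3737/5.4671 = -0.6171.
x_1 = (-1.6667 − 3.3333·(-0.6171))/6.0000 = 0.0651.

x = (0.0651, -0.6171)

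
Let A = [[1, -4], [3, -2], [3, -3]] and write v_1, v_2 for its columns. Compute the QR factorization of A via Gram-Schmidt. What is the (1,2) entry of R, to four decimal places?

r_{12} = -4.3589

v_1 = (1, 3, 3); ‖v_1‖ = 4.3589, so q_1 = (0.2294, 0.6882, 0.6882).
r_{12} = q_1·v_2 = -4.3589.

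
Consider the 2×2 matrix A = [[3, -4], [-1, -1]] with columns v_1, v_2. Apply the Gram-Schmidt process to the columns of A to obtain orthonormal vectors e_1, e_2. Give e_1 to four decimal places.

v_1 = (3, -1); ‖v_1‖ = 3.1623, so e_1 = (0.9487, -0.3162).

e_1 = (0.9487, -0.3162)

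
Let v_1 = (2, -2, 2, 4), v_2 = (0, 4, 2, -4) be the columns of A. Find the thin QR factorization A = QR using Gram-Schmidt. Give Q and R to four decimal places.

Q = [[0.3780, 0.3066], [-0.3780, 0.5518], [0.3780, 0.7358], [0.7559, -0.2453]], R = [[5.2915, -3.7796], [0.0000, 4.6599]]

v_1 = (2, -2, 2, 4); ‖v_1‖ = 5.2915, so e_1 = (0.3780, -0.3780, 0.3780, 0.7559).
e_1·v_2 = 0.3780·0 + (-0.3780)·4 + 0.3780·2 + 0.7559·(-4) = -3.7796.
u_2 = v_2 + 3.7796·e_1 = (1.4286, 2.5714, 3.4286, -1.1429).
‖u_2‖ = 4.6599, so e_2 = (0.3066, 0.5518, 0.7358, -0.2453).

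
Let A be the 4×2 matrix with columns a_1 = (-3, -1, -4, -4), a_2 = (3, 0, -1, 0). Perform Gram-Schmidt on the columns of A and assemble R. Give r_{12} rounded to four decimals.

a_1 = (-3, -1, -4, -4); ‖a_1‖ = 6.4807, so e_1 = (-0.4629, -0.1543, -0.6172, -0.6172).
r_{12} = e_1·a_2 = -0.7715.

r_{12} = -0.7715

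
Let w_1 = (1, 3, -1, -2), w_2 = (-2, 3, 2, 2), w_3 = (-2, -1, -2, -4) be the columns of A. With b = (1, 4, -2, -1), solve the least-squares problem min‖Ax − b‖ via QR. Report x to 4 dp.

w_1 = (1, 3, -1, -2); ‖w_1‖ = 3.8730, so q_1 = (0.2582, 0.7746, -0.2582, -0.5164).
q_1·w_2 = 0.2582·(-2) + 0.7746·3 + (-0.2582)·2 + (-0.5164)·2 = 0.2582.
u_2 = w_2 − 0.2582·q_1 = (-2.0667, 2.8000, 2.0667, 2.1333).
‖u_2‖ = 4.5753, so q_2 = (-0.4517, 0.6120, 0.4517, 0.4663).
q_1·w_3 = 0.2582·(-2) + 0.7746·(-1) + (-0.2582)·(-2) + (-0.5164)·(-4) = 1.2910; q_2·w_3 = (-0.4517)·(-2) + 0.6120·(-1) + 0.4517·(-2) + 0.4663·(-4) = -2.4771.
u_3 = w_3 − 1.2910·q_1 + 2.4771·q_2 = (-3.4522, -0.4841, -0.5478, -2.1783).
‖u_3‖ = 4.1470, so q_3 = (-0.8325, -0.1167, -0.1321, -0.5253).
Qᵀb = (4.3894, 0.6266, -0.5099).
Back-substitute: x_3 = -0.5099/4.1470 = -0.1230.
x_2 = (0.6266 + 2.4771·(-0.1230))/4.5753 = 0.0704.
x_1 = (4.3894 − 0.2582·0.0704 − 1.2910·(-0.1230))/3.8730 = 1.1696.

x = (1.1696, 0.0704, -0.1230)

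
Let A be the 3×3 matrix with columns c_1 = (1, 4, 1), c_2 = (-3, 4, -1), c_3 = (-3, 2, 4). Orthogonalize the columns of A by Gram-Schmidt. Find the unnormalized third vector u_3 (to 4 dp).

u_3 = (-2.0741, -0.5185, 4.1481)

c_1 = (1, 4, 1); ‖c_1‖ = 4.2426, so e_1 = (0.2357, 0.9428, 0.2357).
e_1·c_2 = 0.2357·(-3) + 0.9428·4 + 0.2357·(-1) = 2.8284.
u_2 = c_2 − 2.8284·e_1 = (-3.6667, 1.3333, -1.6667).
‖u_2‖ = 4.2426, so e_2 = (-0.8642, 0.3143, -0.3928).
e_1·c_3 = 0.2357·(-3) + 0.9428·2 + 0.2357·4 = 2.1213; e_2·c_3 = (-0.8642)·(-3) + 0.3143·2 + (-0.3928)·4 = 1.6499.
u_3 = c_3 − 2.1213·e_1 − 1.6499·e_2 = (-2.0741, -0.5185, 4.1481).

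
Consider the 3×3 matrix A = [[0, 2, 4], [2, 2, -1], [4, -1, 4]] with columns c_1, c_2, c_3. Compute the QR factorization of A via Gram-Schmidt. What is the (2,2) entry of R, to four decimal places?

c_1 = (0, 2, 4); ‖c_1‖ = 4.4721, so q_1 = (0.0000, 0.4472, 0.8944).
q_1·c_2 = 0.0000·2 + 0.4472·2 + 0.8944·(-1) = 0.0000.
u_2 = c_2 + 0.0000·q_1 = (2.0000, 2.0000, -1.0000).
r_{22} = ‖u_2‖ = 3.0000.

r_{22} = 3.0000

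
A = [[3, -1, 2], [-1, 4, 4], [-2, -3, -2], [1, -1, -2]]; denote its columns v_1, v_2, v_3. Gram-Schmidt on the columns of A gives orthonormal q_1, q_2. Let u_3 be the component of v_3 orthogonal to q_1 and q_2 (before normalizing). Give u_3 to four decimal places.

u_3 = (1.7057, 1.0075, 1.2868, -1.5362)

q_1 = v_1/‖v_1‖ = (3, -1, -2, 1)/3.8730 = (0.7746, -0.2582, -0.5164, 0.2582).
r_{12} = q_1·v_2 = -0.5164.
u_2 = v_2 + 0.5164·q_1 = (-0.6000, 3.8667, -3.2667, -0.8667).
‖u_2‖ = 5.1704, so q_2 = (-0.1160, 0.7478, -0.6318, -0.1676).
r_{13} = q_1·v_3 = 1.0328; r_{23} = q_2·v_3 = 4.3581.
u_3 = v_3 − 1.0328·q_1 − 4.3581·q_2 = (1.7057, 1.0075, 1.2868, -1.5362).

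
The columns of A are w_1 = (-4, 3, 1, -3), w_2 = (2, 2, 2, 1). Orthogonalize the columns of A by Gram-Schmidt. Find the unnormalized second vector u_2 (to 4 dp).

u_2 = (1.6571, 2.2571, 2.0857, 0.7429)

w_1 = (-4, 3, 1, -3); ‖w_1‖ = 5.9161, so q_1 = (-0.6761, 0.5071, 0.1690, -0.5071).
q_1·w_2 = (-0.6761)·2 + 0.5071·2 + 0.1690·2 + (-0.5071)·1 = -0.5071.
u_2 = w_2 + 0.5071·q_1 = (1.6571, 2.2571, 2.0857, 0.7429).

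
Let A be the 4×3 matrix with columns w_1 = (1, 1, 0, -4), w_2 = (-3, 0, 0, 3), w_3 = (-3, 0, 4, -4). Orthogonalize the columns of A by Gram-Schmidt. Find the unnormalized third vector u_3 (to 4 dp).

u_3 = (-0.6364, -1.9091, 4.0000, -0.6364)

q_1 = w_1/‖w_1‖ = (1, 1, 0, -4)/4.2426 = (0.2357, 0.2357, 0.0000, -0.9428).
r_{12} = q_1·w_2 = -3.5355.
u_2 = w_2 + 3.5355·q_1 = (-2.1667, 0.8333, 0.0000, -0.3333).
‖u_2‖ = 2.3452, so q_2 = (-0.9239, 0.3553, 0.0000, -0.1421).
r_{13} = q_1·w_3 = 3.0641; r_{23} = q_2·w_3 = 3.3401.
u_3 = w_3 − 3.0641·q_1 − 3.3401·q_2 = (-0.6364, -1.9091, 4.0000, -0.6364).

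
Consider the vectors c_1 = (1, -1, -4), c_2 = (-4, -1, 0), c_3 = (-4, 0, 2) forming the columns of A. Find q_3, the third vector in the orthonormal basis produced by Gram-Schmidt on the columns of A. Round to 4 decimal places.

c_1 = (1, -1, -4); ‖c_1‖ = 4.2426, so q_1 = (0.2357, -0.2357, -0.9428).
q_1·c_2 = 0.2357·(-4) + (-0.2357)·(-1) + (-0.9428)·0 = -0.7071.
u_2 = c_2 + 0.7071·q_1 = (-3.8333, -1.1667, -0.6667).
‖u_2‖ = 4.0620, so q_2 = (-0.9437, -0.2872, -0.1641).
q_1·c_3 = 0.2357·(-4) + (-0.2357)·0 + (-0.9428)·2 = -2.8284; q_2·c_3 = (-0.9437)·(-4) + (-0.2872)·0 + (-0.1641)·2 = 3.4466.
u_3 = c_3 + 2.8284·q_1 − 3.4466·q_2 = (-0.0808, 0.3232, -0.1010).
‖u_3‖ = 0.3482, so q_3 = (-0.2321, 0.9284, -0.2901).

q_3 = (-0.2321, 0.9284, -0.2901)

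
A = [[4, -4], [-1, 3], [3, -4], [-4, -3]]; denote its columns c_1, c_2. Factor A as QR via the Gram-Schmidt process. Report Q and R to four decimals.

c_1 = (4, -1, 3, -4); ‖c_1‖ = 6.4807, so q_1 = (0.6172, -0.1543, 0.4629, -0.6172).
q_1·c_2 = 0.6172·(-4) + (-0.1543)·3 + 0.4629·(-4) + (-0.6172)·(-3) = -2.9318.
u_2 = c_2 + 2.9318·q_1 = (-2.1905, 2.5476, -2.6429, -4.8095).
‖u_2‖ = 6.4347, so q_2 = (-0.3404, 0.3959, -0.4107, -0.7474).

Q = [[0.6172, -0.3404], [-0.1543, 0.3959], [0.4629, -0.4107], [-0.6172, -0.7474]], R = [[6.4807, -2.9318], [0.0000, 6.4347]]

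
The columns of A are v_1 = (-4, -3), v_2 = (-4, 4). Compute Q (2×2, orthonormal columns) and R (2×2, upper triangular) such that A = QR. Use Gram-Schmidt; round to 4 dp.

v_1 = (-4, -3); ‖v_1‖ = 5.0000, so q_1 = (-0.8000, -0.6000).
q_1·v_2 = (-0.8000)·(-4) + (-0.6000)·4 = 0.8000.
u_2 = v_2 − 0.8000·q_1 = (-3.3600, 4.4800).
‖u_2‖ = 5.6000, so q_2 = (-0.6000, 0.8000).

Q = [[-0.8000, -0.6000], [-0.6000, 0.8000]], R = [[5.0000, 0.8000], [0.0000, 5.6000]]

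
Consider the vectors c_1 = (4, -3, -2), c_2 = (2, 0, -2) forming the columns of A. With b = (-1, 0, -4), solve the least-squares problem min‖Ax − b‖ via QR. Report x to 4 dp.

c_1 = (4, -3, -2); ‖c_1‖ = 5.3852, so q_1 = (0.7428, -0.5571, -0.3714).
q_1·c_2 = 0.7428·2 + (-0.5571)·0 + (-0.3714)·(-2) = 2.2283.
u_2 = c_2 − 2.2283·q_1 = (0.3448, 1.2414, -1.1724).
‖u_2‖ = 1.7420, so q_2 = (0.1980, 0.7126, -0.6730).
Qᵀb = (0.7428, 2.4942).
Back-substitute: x_2 = 2.4942/1.7420 = 1.4318.
x_1 = (0.7428 − 2.2283·1.4318)/5.3852 = -0.4545.

x = (-0.4545, 1.4318)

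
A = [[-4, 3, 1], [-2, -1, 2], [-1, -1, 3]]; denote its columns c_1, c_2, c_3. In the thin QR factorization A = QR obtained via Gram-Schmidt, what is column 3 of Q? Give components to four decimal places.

c_1 = (-4, -2, -1); ‖c_1‖ = 4.5826, so q_1 = (-0.8729, -0.4364, -0.2182).
q_1·c_2 = (-0.8729)·3 + (-0.4364)·(-1) + (-0.2182)·(-1) = -1.9640.
u_2 = c_2 + 1.9640·q_1 = (1.2857, -1.8571, -1.4286).
‖u_2‖ = 2.6726, so q_2 = (0.4811, -0.6949, -0.5345).
q_1·c_3 = (-0.8729)·1 + (-0.4364)·2 + (-0.2182)·3 = -2.4004; q_2·c_3 = 0.4811·1 + (-0.6949)·2 + (-0.5345)·3 = -2.5123.
u_3 = c_3 + 2.4004·q_1 + 2.5123·q_2 = (0.1133, -0.7933, 1.1333).
‖u_3‖ = 1.3880, so q_3 = (0.0816, -0.5715, 0.8165).

q_3 = (0.0816, -0.5715, 0.8165)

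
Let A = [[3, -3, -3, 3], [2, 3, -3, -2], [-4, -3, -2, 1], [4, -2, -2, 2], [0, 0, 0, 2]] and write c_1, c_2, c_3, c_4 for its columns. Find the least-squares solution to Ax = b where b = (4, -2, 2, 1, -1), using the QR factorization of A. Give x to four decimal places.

q_1 = c_1/‖c_1‖ = (3, 2, -4, 4, 0)/6.7082 = (0.4472, 0.2981, -0.5963, 0.5963, 0.0000).
r_{12} = q_1·c_2 = 0.1491.
u_2 = c_2 − 0.1491·q_1 = (-3.0667, 2.9556, -2.9111, -2.0889, 0.0000).
‖u_2‖ = 5.5658, so q_2 = (-0.5510, 0.5310, -0.5230, -0.3753, 0.0000).
r_{13} = q_1·c_3 = -2.2361; r_{23} = q_2·c_3 = 1.8566.
u_3 = c_3 + 2.2361·q_1 − 1.8566·q_2 = (-0.9770, -3.3192, -2.3623, 0.0301, 0.0000).
‖u_3‖ = 4.1896, so q_3 = (-0.2332, -0.7922, -0.5638, 0.0072, 0.0000).
r_{14} = q_1·c_4 = 1.3416; r_{24} = q_2·c_4 = -3.9887; r_{34} = q_3·c_4 = 0.3354.
u_4 = c_4 − 1.3416·q_1 + 3.9887·q_2 − 0.3354·q_3 = (0.2805, -0.0162, -0.0971, -0.2994, 2.0000).
‖u_4‖ = 2.0440, so q_4 = (0.1372, -0.0079, -0.0475, -0.1465, 0.9785).
Qᵀb = (0.5963, -4.6874, -0.4688, -0.6552).
Back-substitute: x_4 = -0.6552/2.0440 = -0.3205.
x_3 = (-0.4688 − 0.3354·(-0.3205))/4.1896 = -0.0862.
x_2 = (-4.6874 − 1.8566·(-0.0862) + 3.9887·(-0.3205))/5.5658 = -1.0431.
x_1 = (0.5963 − 0.1491·(-1.0431) + 2.2361·(-0.0862) − 1.3416·(-0.3205))/6.7082 = 0.1474.

x = (0.1474, -1.0431, -0.0862, -0.3205)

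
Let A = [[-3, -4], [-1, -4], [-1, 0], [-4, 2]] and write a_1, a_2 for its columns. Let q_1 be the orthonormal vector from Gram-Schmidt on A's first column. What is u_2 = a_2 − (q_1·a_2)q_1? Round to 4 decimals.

a_1 = (-3, -1, -1, -4); ‖a_1‖ = 5.1962, so q_1 = (-0.5774, -0.1925, -0.1925, -0.7698).
q_1·a_2 = (-0.5774)·(-4) + (-0.1925)·(-4) + (-0.1925)·0 + (-0.7698)·2 = 1.5396.
u_2 = a_2 − 1.5396·q_1 = (-3.1111, -3.7037, 0.2963, 3.1852).

u_2 = (-3.1111, -3.7037, 0.2963, 3.1852)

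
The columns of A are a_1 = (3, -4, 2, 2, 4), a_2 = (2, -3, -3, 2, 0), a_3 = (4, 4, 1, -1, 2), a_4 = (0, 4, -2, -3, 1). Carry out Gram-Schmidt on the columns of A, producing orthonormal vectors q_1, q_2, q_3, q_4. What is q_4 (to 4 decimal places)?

q_4 = (-0.2815, -0.0543, -0.4765, -0.5149, 0.6524)

a_1 = (3, -4, 2, 2, 4); ‖a_1‖ = 7.0000, so q_1 = (0.4286, -0.5714, 0.2857, 0.2857, 0.5714).
q_1·a_2 = 0.4286·2 + (-0.5714)·(-3) + 0.2857·(-3) + 0.2857·2 + 0.5714·0 = 2.2857.
u_2 = a_2 − 2.2857·q_1 = (1.0204, -1.6939, -3.6531, 1.3469, -1.3061).
‖u_2‖ = 4.5580, so q_2 = (0.2239, -0.3716, -0.8015, 0.2955, -0.2866).
q_1·a_3 = 0.4286·4 + (-0.5714)·4 + 0.2857·1 + 0.2857·(-1) + 0.5714·2 = 0.5714; q_2·a_3 = 0.2239·4 + (-0.3716)·4 + (-0.8015)·1 + 0.2955·(-1) + (-0.2866)·2 = -2.2611.
u_3 = a_3 − 0.5714·q_1 + 2.2611·q_2 = (4.2613, 3.4862, -0.9754, -0.4951, 1.0255).
‖u_3‖ = 5.7062, so q_3 = (0.7468, 0.6110, -0.1709, -0.0868, 0.1797).
q_1·a_4 = 0.4286·0 + (-0.5714)·4 + 0.2857·(-2) + 0.2857·(-3) + 0.5714·1 = -3.1429; q_2·a_4 = 0.2239·0 + (-0.3716)·4 + (-0.8015)·(-2) + 0.2955·(-3) + (-0.2866)·1 = -1.0567; q_3·a_4 = 0.7468·0 + 0.6110·4 + (-0.1709)·(-2) + (-0.0868)·(-3) + 0.1797·1 = 3.2257.
u_4 = a_4 + 3.1429·q_1 + 1.0567·q_2 − 3.2257·q_3 = (-0.8254, -0.1594, -1.3975, -1.5099, 1.9134).
‖u_4‖ = 2.9327, so q_4 = (-0.2815, -0.0543, -0.4765, -0.5149, 0.6524).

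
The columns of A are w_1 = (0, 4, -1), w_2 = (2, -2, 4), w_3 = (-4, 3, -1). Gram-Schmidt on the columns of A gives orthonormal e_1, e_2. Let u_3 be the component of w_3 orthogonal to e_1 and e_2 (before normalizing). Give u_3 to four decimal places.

u_3 = (-2.8636, 0.4091, 1.6364)

w_1 = (0, 4, -1); ‖w_1‖ = 4.1231, so e_1 = (0.0000, 0.9701, -0.2425).
e_1·w_2 = 0.0000·2 + 0.9701·(-2) + (-0.2425)·4 = -2.9104.
u_2 = w_2 + 2.9104·e_1 = (2.0000, 0.8235, 3.2941).
‖u_2‖ = 3.9407, so e_2 = (0.5075, 0.2090, 0.8359).
e_1·w_3 = 0.0000·(-4) + 0.9701·3 + (-0.2425)·(-1) = 3.1530; e_2·w_3 = 0.5075·(-4) + 0.2090·3 + 0.8359·(-1) = -2.2391.
u_3 = w_3 − 3.1530·e_1 + 2.2391·e_2 = (-2.8636, 0.4091, 1.6364).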